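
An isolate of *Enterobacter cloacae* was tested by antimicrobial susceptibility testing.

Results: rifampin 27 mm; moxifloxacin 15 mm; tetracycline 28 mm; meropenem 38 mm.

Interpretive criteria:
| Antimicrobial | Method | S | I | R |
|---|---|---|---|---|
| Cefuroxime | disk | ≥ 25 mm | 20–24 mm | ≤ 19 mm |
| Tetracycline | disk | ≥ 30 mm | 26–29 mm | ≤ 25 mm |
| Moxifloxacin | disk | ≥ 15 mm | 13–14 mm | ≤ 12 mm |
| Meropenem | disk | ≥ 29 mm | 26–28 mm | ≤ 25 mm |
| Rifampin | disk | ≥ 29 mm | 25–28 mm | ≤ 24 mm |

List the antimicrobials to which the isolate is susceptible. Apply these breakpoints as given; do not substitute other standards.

moxifloxacin, meropenem

Rifampin (27 mm) in 25–28 mm — intermediate
Moxifloxacin: 15 mm is ≥ 15 mm ⇒ susceptible
Tetracycline 28 mm: in 26–29 mm → intermediate
Meropenem (38 mm) ≥ 29 mm ⇒ Susceptible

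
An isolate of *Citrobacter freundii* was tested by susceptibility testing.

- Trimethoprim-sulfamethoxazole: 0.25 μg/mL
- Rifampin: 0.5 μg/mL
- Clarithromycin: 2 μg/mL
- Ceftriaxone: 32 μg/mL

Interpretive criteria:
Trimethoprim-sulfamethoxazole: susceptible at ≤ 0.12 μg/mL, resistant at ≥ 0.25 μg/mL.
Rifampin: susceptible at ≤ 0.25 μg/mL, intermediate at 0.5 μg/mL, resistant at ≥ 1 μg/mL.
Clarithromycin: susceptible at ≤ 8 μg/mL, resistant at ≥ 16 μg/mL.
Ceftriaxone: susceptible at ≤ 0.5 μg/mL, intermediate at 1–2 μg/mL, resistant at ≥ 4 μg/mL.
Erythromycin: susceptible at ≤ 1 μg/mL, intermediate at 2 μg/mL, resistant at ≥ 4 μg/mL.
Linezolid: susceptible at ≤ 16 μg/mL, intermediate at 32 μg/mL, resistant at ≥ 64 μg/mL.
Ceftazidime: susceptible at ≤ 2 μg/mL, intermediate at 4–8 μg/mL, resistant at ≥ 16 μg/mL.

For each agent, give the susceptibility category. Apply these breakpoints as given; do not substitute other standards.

R, I, S, R

Trimethoprim-sulfamethoxazole (0.25 μg/mL) ≥ 0.25 μg/mL ⇒ R
Rifampin (0.5 μg/mL) = 0.5 μg/mL — Intermediate
Clarithromycin 2 μg/mL: ≤ 8 μg/mL ⇒ Susceptible
Ceftriaxone (32 μg/mL) ≥ 4 μg/mL → R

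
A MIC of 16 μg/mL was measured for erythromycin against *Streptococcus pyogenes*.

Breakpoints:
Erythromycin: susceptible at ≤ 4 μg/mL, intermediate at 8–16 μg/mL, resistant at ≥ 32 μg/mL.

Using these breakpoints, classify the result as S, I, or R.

Erythromycin 16 μg/mL: in 8–16 μg/mL ⇒ I

I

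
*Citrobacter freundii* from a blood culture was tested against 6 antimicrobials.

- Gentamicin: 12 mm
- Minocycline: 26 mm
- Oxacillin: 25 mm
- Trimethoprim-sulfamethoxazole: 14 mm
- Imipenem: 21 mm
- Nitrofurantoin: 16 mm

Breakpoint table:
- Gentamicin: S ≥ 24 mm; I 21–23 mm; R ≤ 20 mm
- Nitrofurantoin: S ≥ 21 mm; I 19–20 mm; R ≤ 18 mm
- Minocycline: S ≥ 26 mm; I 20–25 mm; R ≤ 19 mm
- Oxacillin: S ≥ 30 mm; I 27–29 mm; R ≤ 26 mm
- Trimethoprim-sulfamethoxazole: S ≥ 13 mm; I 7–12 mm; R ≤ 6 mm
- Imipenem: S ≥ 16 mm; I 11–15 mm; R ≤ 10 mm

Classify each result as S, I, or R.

Gentamicin: 12 mm is ≤ 20 mm ⇒ R
Minocycline (26 mm) ≥ 26 mm — Susceptible
Oxacillin (25 mm) ≤ 26 mm ⇒ resistant
Trimethoprim-sulfamethoxazole: 14 mm is ≥ 13 mm → Susceptible
Imipenem 21 mm: ≥ 16 mm → S
Nitrofurantoin 16 mm: ≤ 18 mm — Resistant

R, S, R, S, S, R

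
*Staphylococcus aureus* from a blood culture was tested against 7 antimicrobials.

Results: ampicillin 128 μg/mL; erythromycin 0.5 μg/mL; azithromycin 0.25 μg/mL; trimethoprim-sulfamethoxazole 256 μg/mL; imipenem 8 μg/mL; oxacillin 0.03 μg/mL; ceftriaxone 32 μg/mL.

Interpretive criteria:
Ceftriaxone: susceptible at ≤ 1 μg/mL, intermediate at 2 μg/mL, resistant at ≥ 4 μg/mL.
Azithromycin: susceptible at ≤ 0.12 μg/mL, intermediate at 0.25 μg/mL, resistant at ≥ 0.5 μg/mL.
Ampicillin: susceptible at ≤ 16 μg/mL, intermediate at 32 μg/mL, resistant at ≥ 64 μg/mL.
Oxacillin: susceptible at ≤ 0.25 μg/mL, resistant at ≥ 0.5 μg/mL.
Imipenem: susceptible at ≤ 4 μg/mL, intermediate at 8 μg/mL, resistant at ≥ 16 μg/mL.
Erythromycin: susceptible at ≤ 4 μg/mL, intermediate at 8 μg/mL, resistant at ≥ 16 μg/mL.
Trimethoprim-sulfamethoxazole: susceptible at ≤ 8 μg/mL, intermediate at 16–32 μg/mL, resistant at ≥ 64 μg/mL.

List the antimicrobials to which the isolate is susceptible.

erythromycin, oxacillin

Ampicillin 128 μg/mL: ≥ 64 μg/mL → R
Erythromycin (0.5 μg/mL) ≤ 4 μg/mL → S
Azithromycin: 0.25 μg/mL is = 0.25 μg/mL ⇒ Intermediate
Trimethoprim-sulfamethoxazole 256 μg/mL: ≥ 64 μg/mL → Resistant
Imipenem (8 μg/mL) = 8 μg/mL — intermediate
Oxacillin 0.03 μg/mL: ≤ 0.25 μg/mL ⇒ susceptible
Ceftriaxone: 32 μg/mL is ≥ 4 μg/mL ⇒ resistant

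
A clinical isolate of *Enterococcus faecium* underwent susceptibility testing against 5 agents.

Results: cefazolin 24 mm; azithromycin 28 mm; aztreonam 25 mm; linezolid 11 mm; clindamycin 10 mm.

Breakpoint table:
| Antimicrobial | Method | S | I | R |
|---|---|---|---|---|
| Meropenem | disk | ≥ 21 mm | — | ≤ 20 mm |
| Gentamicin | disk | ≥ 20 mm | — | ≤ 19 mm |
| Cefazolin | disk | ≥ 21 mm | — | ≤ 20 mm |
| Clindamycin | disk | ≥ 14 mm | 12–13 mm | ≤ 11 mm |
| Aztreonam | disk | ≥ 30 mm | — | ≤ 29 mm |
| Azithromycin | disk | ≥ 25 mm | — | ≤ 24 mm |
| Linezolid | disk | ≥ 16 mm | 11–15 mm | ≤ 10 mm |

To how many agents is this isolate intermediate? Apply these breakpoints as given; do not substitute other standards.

Cefazolin (24 mm) ≥ 21 mm → Susceptible
Azithromycin 28 mm: ≥ 25 mm ⇒ susceptible
Aztreonam 25 mm: ≤ 29 mm → resistant
Linezolid (11 mm) in 11–15 mm ⇒ Intermediate
Clindamycin: 10 mm is ≤ 11 mm ⇒ Resistant
Intermediate: 1

1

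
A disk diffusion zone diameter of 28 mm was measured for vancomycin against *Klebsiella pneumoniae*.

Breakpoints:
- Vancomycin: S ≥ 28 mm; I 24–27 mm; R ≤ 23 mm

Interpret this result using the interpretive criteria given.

Susceptible

Vancomycin: 28 mm is ≥ 28 mm — Susceptible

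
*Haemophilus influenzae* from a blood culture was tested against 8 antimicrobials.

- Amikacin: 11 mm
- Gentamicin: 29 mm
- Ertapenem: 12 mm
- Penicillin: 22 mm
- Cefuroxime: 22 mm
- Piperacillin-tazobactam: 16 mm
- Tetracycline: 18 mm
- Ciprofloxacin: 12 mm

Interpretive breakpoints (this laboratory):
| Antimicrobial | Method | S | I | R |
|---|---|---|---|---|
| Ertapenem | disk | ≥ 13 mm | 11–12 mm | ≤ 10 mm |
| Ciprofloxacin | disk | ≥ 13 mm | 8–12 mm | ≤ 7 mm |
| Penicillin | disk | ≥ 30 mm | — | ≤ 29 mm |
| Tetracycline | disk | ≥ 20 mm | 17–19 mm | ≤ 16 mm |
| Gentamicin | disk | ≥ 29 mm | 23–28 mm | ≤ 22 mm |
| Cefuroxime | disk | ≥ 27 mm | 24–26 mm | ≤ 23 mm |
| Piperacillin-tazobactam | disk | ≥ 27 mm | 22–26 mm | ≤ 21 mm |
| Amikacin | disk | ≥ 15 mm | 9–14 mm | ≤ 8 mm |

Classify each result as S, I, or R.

Amikacin (11 mm) in 9–14 mm → Intermediate
Gentamicin 29 mm: ≥ 29 mm — Susceptible
Ertapenem (12 mm) in 11–12 mm — I
Penicillin 22 mm: ≤ 29 mm — R
Cefuroxime: 22 mm is ≤ 23 mm → Resistant
Piperacillin-tazobactam: 16 mm is ≤ 21 mm ⇒ R
Tetracycline (18 mm) in 17–19 mm — I
Ciprofloxacin (12 mm) in 8–12 mm ⇒ intermediate

I, S, I, R, R, R, I, I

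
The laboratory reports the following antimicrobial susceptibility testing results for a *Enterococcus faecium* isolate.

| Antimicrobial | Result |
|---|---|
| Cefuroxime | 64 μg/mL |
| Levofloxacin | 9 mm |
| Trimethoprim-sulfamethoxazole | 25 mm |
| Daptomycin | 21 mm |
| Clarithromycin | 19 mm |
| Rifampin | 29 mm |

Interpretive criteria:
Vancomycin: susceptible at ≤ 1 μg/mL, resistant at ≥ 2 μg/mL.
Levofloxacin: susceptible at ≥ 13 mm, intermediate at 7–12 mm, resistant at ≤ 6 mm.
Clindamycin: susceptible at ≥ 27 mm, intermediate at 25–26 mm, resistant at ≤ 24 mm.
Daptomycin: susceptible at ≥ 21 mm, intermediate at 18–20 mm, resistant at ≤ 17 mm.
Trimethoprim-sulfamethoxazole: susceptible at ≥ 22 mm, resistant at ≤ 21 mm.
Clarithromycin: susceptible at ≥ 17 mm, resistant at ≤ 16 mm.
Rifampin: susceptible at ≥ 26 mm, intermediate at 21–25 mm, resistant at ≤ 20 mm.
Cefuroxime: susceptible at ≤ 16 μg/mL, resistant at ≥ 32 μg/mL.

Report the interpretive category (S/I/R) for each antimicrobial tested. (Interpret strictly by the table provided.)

R, I, S, S, S, S

Cefuroxime 64 μg/mL: ≥ 32 μg/mL — resistant
Levofloxacin (9 mm) in 7–12 mm → Intermediate
Trimethoprim-sulfamethoxazole: 25 mm is ≥ 22 mm ⇒ susceptible
Daptomycin: 21 mm is ≥ 21 mm → S
Clarithromycin 19 mm: ≥ 17 mm → susceptible
Rifampin 29 mm: ≥ 26 mm ⇒ susceptible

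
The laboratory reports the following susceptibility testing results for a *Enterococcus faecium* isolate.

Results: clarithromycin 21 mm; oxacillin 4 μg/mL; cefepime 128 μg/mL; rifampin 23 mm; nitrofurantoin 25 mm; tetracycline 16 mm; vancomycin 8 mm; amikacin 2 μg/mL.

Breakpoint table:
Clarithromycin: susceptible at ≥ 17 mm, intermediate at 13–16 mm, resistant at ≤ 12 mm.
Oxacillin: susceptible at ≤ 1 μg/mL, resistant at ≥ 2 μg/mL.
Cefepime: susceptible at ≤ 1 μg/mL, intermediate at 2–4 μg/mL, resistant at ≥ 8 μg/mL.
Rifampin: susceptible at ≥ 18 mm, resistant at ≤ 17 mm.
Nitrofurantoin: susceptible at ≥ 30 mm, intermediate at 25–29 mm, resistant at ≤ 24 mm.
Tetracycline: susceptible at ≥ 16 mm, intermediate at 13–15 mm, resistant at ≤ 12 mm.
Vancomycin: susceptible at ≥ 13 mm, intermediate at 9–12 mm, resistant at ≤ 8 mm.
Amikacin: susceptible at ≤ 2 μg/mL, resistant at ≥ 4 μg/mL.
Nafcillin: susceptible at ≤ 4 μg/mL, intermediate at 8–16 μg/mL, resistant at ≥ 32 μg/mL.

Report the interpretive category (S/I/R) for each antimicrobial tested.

S, R, R, S, I, S, R, S

Clarithromycin 21 mm: ≥ 17 mm — S
Oxacillin (4 μg/mL) ≥ 2 μg/mL — resistant
Cefepime: 128 μg/mL is ≥ 8 μg/mL → Resistant
Rifampin 23 mm: ≥ 18 mm ⇒ Susceptible
Nitrofurantoin 25 mm: in 25–29 mm — Intermediate
Tetracycline: 16 mm is ≥ 16 mm ⇒ S
Vancomycin: 8 mm is ≤ 8 mm ⇒ R
Amikacin 2 μg/mL: ≤ 2 μg/mL — Susceptible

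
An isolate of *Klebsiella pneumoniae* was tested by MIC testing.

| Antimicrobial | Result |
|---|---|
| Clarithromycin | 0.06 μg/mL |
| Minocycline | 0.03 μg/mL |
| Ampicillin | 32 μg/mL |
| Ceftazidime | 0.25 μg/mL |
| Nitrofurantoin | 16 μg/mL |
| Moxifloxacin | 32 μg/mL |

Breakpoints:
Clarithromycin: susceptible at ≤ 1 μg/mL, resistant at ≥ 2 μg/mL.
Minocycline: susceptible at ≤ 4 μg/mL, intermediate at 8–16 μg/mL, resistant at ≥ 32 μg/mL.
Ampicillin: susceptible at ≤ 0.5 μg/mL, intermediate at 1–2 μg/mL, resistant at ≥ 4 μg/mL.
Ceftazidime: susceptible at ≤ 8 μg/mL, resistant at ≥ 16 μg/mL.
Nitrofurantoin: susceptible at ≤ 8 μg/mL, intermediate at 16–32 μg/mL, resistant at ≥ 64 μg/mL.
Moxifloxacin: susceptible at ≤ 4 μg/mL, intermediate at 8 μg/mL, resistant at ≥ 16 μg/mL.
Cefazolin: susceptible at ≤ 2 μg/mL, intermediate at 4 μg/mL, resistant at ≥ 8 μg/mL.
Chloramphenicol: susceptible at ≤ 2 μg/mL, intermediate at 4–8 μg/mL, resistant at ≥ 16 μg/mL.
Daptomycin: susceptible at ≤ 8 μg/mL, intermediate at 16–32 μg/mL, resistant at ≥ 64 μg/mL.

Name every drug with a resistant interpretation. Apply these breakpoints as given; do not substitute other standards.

Clarithromycin: 0.06 μg/mL is ≤ 1 μg/mL — S
Minocycline: 0.03 μg/mL is ≤ 4 μg/mL ⇒ Susceptible
Ampicillin 32 μg/mL: ≥ 4 μg/mL — resistant
Ceftazidime: 0.25 μg/mL is ≤ 8 μg/mL — S
Nitrofurantoin 16 μg/mL: in 16–32 μg/mL → Intermediate
Moxifloxacin 32 μg/mL: ≥ 16 μg/mL — R

ampicillin, moxifloxacin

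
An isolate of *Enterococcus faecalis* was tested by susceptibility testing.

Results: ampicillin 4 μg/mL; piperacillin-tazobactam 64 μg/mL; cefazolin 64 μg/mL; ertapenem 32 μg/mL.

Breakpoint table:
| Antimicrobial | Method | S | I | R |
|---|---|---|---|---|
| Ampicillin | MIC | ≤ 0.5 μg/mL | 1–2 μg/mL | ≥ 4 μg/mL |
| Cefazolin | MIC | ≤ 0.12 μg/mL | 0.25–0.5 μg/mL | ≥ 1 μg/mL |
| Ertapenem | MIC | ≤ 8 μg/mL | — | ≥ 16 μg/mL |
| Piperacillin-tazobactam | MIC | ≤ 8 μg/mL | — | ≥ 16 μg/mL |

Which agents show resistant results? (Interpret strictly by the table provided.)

ampicillin, piperacillin-tazobactam, cefazolin, ertapenem

Ampicillin (4 μg/mL) ≥ 4 μg/mL — R
Piperacillin-tazobactam: 64 μg/mL is ≥ 16 μg/mL → resistant
Cefazolin (64 μg/mL) ≥ 1 μg/mL — resistant
Ertapenem 32 μg/mL: ≥ 16 μg/mL — R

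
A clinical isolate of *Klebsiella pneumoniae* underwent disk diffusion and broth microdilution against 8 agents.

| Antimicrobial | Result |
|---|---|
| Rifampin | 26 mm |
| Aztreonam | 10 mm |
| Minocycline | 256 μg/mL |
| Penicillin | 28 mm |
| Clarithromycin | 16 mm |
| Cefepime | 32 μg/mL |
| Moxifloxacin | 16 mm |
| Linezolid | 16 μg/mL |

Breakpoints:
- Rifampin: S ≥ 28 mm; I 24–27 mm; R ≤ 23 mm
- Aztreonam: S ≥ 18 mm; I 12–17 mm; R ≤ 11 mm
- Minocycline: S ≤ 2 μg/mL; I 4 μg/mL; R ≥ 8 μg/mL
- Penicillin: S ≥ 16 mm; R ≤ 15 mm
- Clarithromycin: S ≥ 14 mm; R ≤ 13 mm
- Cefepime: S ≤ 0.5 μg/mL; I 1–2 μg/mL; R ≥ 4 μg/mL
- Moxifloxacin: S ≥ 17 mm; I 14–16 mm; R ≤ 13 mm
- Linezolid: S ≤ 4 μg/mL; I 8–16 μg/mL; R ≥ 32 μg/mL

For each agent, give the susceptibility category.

I, R, R, S, S, R, I, I

Rifampin 26 mm: in 24–27 mm ⇒ I
Aztreonam 10 mm: ≤ 11 mm → Resistant
Minocycline 256 μg/mL: ≥ 8 μg/mL → resistant
Penicillin 28 mm: ≥ 16 mm → Susceptible
Clarithromycin: 16 mm is ≥ 14 mm — Susceptible
Cefepime (32 μg/mL) ≥ 4 μg/mL — R
Moxifloxacin: 16 mm is in 14–16 mm → intermediate
Linezolid (16 μg/mL) in 8–16 μg/mL — I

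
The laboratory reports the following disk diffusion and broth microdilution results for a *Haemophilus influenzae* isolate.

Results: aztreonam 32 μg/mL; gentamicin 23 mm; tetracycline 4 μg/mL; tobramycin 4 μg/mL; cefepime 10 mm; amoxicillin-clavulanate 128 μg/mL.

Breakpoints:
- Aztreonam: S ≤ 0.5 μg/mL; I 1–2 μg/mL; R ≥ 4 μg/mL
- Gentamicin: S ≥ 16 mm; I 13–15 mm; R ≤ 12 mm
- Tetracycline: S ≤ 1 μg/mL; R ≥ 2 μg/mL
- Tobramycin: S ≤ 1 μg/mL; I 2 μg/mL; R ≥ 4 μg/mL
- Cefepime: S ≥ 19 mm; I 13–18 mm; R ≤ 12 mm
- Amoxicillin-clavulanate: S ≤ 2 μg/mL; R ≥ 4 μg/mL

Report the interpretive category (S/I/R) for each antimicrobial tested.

R, S, R, R, R, R

Aztreonam: 32 μg/mL is ≥ 4 μg/mL ⇒ resistant
Gentamicin 23 mm: ≥ 16 mm → Susceptible
Tetracycline 4 μg/mL: ≥ 2 μg/mL — R
Tobramycin (4 μg/mL) ≥ 4 μg/mL → R
Cefepime (10 mm) ≤ 12 mm — R
Amoxicillin-clavulanate: 128 μg/mL is ≥ 4 μg/mL ⇒ R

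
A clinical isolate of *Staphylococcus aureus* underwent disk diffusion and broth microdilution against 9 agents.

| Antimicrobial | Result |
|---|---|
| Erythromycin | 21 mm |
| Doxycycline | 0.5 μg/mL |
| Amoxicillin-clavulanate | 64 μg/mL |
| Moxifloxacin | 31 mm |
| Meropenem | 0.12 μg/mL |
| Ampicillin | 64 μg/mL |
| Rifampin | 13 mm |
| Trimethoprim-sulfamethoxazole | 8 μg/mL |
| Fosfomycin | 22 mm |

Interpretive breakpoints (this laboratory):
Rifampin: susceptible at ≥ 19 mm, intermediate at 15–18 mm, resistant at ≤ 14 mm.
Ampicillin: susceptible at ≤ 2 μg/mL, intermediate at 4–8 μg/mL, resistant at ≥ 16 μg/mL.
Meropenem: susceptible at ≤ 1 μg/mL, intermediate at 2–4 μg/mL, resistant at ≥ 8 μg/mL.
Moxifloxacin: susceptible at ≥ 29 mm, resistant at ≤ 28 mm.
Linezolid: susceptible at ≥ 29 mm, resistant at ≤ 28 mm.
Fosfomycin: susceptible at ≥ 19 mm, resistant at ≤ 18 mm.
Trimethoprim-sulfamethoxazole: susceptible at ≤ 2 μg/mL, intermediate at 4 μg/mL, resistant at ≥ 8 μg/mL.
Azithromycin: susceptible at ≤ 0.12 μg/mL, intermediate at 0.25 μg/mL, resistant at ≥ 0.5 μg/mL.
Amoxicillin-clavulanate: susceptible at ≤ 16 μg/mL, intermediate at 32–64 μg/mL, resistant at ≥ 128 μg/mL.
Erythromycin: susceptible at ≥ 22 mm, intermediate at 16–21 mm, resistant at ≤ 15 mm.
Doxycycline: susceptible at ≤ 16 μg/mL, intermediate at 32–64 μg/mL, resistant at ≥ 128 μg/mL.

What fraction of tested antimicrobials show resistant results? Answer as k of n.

Erythromycin: 21 mm is in 16–21 mm → intermediate
Doxycycline (0.5 μg/mL) ≤ 16 μg/mL → S
Amoxicillin-clavulanate: 64 μg/mL is in 32–64 μg/mL → Intermediate
Moxifloxacin: 31 mm is ≥ 29 mm — susceptible
Meropenem 0.12 μg/mL: ≤ 1 μg/mL → S
Ampicillin 64 μg/mL: ≥ 16 μg/mL — Resistant
Rifampin (13 mm) ≤ 14 mm → Resistant
Trimethoprim-sulfamethoxazole: 8 μg/mL is ≥ 8 μg/mL → Resistant
Fosfomycin: 22 mm is ≥ 19 mm → Susceptible
Resistant: 3/9

3 of 9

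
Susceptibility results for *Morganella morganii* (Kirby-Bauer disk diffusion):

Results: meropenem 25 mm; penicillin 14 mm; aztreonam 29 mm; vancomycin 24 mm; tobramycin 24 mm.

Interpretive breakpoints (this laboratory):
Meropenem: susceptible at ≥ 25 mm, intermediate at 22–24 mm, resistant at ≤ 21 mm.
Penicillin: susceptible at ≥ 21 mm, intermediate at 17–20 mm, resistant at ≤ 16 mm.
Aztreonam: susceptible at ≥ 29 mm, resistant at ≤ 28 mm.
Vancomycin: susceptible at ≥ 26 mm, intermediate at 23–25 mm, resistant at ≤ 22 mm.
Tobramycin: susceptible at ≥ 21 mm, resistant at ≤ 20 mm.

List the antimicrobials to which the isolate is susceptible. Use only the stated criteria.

meropenem, aztreonam, tobramycin

Meropenem: 25 mm is ≥ 25 mm — S
Penicillin 14 mm: ≤ 16 mm → Resistant
Aztreonam (29 mm) ≥ 29 mm → Susceptible
Vancomycin (24 mm) in 23–25 mm ⇒ I
Tobramycin (24 mm) ≥ 21 mm → Susceptible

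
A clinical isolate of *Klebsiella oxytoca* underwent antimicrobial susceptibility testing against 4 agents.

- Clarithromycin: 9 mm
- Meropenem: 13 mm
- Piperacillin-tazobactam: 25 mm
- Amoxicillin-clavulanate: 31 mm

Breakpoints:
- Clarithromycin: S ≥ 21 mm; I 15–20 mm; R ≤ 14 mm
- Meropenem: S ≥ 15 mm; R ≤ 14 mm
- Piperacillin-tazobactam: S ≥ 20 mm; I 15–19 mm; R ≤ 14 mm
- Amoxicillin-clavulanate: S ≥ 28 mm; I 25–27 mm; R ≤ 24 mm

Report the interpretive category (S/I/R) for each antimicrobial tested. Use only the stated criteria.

Clarithromycin (9 mm) ≤ 14 mm ⇒ R
Meropenem: 13 mm is ≤ 14 mm — R
Piperacillin-tazobactam (25 mm) ≥ 20 mm → susceptible
Amoxicillin-clavulanate 31 mm: ≥ 28 mm → susceptible

R, R, S, S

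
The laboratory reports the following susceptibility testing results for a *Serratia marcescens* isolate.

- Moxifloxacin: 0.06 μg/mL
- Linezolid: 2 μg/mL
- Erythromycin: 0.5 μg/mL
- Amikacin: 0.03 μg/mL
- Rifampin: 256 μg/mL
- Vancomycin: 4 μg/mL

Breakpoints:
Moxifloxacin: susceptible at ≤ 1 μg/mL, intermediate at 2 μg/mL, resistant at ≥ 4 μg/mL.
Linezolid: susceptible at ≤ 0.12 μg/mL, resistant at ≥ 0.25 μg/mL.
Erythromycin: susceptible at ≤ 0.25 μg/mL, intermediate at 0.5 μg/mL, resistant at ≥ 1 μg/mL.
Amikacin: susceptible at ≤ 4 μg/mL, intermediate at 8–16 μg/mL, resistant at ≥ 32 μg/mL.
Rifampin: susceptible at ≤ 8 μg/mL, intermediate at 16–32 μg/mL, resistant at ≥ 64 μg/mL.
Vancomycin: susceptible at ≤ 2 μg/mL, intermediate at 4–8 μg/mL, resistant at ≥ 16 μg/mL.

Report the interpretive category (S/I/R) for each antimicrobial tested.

S, R, I, S, R, I

Moxifloxacin (0.06 μg/mL) ≤ 1 μg/mL → Susceptible
Linezolid 2 μg/mL: ≥ 0.25 μg/mL → R
Erythromycin: 0.5 μg/mL is = 0.5 μg/mL → intermediate
Amikacin: 0.03 μg/mL is ≤ 4 μg/mL → S
Rifampin 256 μg/mL: ≥ 64 μg/mL → Resistant
Vancomycin: 4 μg/mL is in 4–8 μg/mL → Intermediate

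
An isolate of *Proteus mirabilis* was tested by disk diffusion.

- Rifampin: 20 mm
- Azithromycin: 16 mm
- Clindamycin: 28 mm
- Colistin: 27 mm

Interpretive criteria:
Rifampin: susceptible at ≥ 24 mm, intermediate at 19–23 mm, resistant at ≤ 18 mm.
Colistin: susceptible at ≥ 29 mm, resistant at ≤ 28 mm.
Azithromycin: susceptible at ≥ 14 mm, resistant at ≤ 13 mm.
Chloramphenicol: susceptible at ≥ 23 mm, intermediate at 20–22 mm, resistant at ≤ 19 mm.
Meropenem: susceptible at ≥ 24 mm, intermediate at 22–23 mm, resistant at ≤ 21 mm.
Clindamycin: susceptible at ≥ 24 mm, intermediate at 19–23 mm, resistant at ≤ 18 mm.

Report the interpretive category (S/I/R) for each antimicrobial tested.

I, S, S, R

Rifampin 20 mm: in 19–23 mm ⇒ intermediate
Azithromycin 16 mm: ≥ 14 mm ⇒ S
Clindamycin 28 mm: ≥ 24 mm ⇒ Susceptible
Colistin: 27 mm is ≤ 28 mm ⇒ resistant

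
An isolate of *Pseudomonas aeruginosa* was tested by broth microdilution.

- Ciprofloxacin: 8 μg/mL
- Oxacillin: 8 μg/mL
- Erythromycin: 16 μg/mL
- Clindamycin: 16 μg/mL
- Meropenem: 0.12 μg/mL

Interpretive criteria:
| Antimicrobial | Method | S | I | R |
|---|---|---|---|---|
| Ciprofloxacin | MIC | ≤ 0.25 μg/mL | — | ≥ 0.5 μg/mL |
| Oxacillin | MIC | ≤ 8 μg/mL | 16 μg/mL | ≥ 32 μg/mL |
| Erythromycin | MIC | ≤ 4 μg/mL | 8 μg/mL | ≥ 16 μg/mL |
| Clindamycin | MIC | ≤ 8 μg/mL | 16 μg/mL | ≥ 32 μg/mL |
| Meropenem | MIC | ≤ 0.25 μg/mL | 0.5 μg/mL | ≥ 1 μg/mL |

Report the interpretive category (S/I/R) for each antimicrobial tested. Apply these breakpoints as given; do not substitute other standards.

R, S, R, I, S

Ciprofloxacin (8 μg/mL) ≥ 0.5 μg/mL → Resistant
Oxacillin (8 μg/mL) ≤ 8 μg/mL ⇒ Susceptible
Erythromycin (16 μg/mL) ≥ 16 μg/mL → R
Clindamycin 16 μg/mL: = 16 μg/mL — Intermediate
Meropenem: 0.12 μg/mL is ≤ 0.25 μg/mL ⇒ susceptible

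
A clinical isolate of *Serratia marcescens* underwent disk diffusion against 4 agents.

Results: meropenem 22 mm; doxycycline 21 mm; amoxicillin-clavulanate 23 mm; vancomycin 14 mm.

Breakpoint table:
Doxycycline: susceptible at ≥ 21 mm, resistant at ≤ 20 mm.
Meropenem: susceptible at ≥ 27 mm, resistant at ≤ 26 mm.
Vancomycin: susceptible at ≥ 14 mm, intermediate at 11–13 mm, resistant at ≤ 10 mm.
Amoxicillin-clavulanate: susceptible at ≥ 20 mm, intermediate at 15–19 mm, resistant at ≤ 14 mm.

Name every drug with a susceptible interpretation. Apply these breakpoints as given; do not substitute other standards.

Meropenem 22 mm: ≤ 26 mm — resistant
Doxycycline 21 mm: ≥ 21 mm ⇒ Susceptible
Amoxicillin-clavulanate 23 mm: ≥ 20 mm → S
Vancomycin 14 mm: ≥ 14 mm → susceptible

doxycycline, amoxicillin-clavulanate, vancomycin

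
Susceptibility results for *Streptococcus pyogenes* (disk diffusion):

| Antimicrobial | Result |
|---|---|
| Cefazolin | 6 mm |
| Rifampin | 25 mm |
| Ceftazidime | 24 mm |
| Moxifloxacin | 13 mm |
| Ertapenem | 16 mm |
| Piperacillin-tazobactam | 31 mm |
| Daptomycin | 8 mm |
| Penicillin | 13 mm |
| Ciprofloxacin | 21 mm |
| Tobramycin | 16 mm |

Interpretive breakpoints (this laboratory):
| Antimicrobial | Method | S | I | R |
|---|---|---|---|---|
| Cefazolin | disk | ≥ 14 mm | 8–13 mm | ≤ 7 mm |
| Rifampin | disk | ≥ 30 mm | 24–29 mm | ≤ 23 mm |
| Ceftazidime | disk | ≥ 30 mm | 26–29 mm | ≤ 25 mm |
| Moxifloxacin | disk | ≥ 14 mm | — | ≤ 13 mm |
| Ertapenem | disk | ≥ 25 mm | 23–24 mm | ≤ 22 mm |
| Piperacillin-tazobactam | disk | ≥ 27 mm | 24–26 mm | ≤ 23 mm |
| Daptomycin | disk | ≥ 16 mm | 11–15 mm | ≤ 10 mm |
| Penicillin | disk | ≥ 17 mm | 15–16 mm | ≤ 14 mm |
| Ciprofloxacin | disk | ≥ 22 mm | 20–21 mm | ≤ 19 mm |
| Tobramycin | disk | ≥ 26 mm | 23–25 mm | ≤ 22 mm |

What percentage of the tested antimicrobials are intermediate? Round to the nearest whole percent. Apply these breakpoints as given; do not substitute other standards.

Cefazolin (6 mm) ≤ 7 mm — resistant
Rifampin: 25 mm is in 24–29 mm — I
Ceftazidime: 24 mm is ≤ 25 mm → R
Moxifloxacin 13 mm: ≤ 13 mm → Resistant
Ertapenem (16 mm) ≤ 22 mm → Resistant
Piperacillin-tazobactam (31 mm) ≥ 27 mm ⇒ S
Daptomycin (8 mm) ≤ 10 mm — R
Penicillin 13 mm: ≤ 14 mm → resistant
Ciprofloxacin 21 mm: in 20–21 mm → I
Tobramycin (16 mm) ≤ 22 mm ⇒ R
Intermediate: 2/10

20%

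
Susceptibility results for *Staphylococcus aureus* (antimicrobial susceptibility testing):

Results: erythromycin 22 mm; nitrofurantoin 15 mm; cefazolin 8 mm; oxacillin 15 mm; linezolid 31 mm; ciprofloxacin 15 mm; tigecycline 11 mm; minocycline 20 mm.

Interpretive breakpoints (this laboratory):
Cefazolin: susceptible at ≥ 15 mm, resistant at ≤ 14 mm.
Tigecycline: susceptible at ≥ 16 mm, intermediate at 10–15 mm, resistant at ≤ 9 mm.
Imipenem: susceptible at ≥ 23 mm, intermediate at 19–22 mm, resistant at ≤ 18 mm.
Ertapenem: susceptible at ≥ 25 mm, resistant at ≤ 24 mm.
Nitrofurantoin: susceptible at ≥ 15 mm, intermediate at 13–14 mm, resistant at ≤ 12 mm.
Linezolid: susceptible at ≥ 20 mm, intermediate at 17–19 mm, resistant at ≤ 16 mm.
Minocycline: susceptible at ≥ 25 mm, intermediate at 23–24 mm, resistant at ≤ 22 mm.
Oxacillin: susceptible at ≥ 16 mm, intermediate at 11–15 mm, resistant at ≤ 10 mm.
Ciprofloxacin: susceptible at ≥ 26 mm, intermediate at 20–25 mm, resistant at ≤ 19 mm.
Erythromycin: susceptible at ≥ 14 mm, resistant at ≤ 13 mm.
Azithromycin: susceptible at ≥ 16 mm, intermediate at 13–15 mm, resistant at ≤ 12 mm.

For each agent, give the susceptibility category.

S, S, R, I, S, R, I, R

Erythromycin 22 mm: ≥ 14 mm → S
Nitrofurantoin (15 mm) ≥ 15 mm — S
Cefazolin: 8 mm is ≤ 14 mm — Resistant
Oxacillin 15 mm: in 11–15 mm → intermediate
Linezolid (31 mm) ≥ 20 mm → Susceptible
Ciprofloxacin 15 mm: ≤ 19 mm → Resistant
Tigecycline: 11 mm is in 10–15 mm → I
Minocycline: 20 mm is ≤ 22 mm ⇒ R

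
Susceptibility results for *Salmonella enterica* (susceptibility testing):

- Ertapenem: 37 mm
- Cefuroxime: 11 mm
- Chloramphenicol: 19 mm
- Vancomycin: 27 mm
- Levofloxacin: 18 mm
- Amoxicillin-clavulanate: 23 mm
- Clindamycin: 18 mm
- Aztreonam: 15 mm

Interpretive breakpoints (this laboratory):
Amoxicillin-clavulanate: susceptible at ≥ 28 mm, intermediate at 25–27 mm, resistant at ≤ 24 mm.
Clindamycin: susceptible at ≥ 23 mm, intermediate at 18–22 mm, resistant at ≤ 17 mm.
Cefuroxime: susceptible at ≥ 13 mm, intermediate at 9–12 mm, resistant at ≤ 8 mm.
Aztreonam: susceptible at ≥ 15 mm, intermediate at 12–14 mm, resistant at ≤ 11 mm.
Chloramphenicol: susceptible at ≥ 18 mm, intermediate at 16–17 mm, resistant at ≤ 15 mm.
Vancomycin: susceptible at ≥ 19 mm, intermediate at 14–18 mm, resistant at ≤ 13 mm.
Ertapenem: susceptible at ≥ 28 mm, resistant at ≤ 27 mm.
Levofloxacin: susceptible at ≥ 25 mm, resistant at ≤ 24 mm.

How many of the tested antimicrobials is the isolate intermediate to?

2

Ertapenem: 37 mm is ≥ 28 mm ⇒ susceptible
Cefuroxime (11 mm) in 9–12 mm ⇒ I
Chloramphenicol: 19 mm is ≥ 18 mm → susceptible
Vancomycin (27 mm) ≥ 19 mm → susceptible
Levofloxacin (18 mm) ≤ 24 mm — Resistant
Amoxicillin-clavulanate: 23 mm is ≤ 24 mm — resistant
Clindamycin: 18 mm is in 18–22 mm → I
Aztreonam 15 mm: ≥ 15 mm ⇒ Susceptible
Intermediate: 2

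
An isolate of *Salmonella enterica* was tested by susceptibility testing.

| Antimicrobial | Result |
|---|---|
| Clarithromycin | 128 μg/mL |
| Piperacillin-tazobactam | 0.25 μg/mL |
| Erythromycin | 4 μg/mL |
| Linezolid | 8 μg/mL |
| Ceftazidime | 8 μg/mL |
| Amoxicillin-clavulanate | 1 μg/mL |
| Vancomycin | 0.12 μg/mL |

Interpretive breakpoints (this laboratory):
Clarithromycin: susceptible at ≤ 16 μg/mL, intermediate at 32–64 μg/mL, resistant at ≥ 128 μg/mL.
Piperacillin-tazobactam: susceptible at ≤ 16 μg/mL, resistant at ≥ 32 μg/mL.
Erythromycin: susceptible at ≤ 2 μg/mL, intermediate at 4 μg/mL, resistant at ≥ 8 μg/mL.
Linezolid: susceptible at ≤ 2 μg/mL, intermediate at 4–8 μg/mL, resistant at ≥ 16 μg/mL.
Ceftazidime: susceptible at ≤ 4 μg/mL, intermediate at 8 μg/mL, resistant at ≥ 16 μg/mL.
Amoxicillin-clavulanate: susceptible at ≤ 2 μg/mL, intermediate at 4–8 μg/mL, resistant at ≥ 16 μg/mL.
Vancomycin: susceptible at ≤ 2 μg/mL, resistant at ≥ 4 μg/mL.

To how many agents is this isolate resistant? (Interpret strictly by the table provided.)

Clarithromycin 128 μg/mL: ≥ 128 μg/mL → R
Piperacillin-tazobactam: 0.25 μg/mL is ≤ 16 μg/mL → Susceptible
Erythromycin 4 μg/mL: = 4 μg/mL → intermediate
Linezolid (8 μg/mL) in 4–8 μg/mL ⇒ intermediate
Ceftazidime (8 μg/mL) = 8 μg/mL — I
Amoxicillin-clavulanate: 1 μg/mL is ≤ 2 μg/mL ⇒ S
Vancomycin: 0.12 μg/mL is ≤ 2 μg/mL — susceptible
Resistant: 1

1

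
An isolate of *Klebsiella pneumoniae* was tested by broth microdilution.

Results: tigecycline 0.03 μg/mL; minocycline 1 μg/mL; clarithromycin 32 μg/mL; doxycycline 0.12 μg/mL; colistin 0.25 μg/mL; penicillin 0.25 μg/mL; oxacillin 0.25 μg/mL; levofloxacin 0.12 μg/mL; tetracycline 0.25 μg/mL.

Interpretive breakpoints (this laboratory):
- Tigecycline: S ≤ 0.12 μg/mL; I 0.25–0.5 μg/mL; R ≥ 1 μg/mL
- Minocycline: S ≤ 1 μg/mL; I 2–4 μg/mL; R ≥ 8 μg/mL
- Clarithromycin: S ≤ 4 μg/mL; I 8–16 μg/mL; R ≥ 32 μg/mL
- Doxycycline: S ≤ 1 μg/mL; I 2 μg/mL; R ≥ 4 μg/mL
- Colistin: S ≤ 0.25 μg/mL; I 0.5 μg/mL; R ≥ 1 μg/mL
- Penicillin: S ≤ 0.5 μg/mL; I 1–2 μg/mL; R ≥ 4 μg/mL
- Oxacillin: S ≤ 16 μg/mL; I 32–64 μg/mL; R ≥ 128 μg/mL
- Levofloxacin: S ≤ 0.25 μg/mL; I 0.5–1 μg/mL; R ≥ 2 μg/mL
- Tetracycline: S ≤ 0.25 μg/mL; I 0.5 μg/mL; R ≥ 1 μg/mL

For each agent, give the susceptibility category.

Tigecycline (0.03 μg/mL) ≤ 0.12 μg/mL — S
Minocycline: 1 μg/mL is ≤ 1 μg/mL — Susceptible
Clarithromycin: 32 μg/mL is ≥ 32 μg/mL → R
Doxycycline: 0.12 μg/mL is ≤ 1 μg/mL → susceptible
Colistin: 0.25 μg/mL is ≤ 0.25 μg/mL → susceptible
Penicillin: 0.25 μg/mL is ≤ 0.5 μg/mL → susceptible
Oxacillin 0.25 μg/mL: ≤ 16 μg/mL ⇒ susceptible
Levofloxacin (0.12 μg/mL) ≤ 0.25 μg/mL → susceptible
Tetracycline (0.25 μg/mL) ≤ 0.25 μg/mL → S

S, S, R, S, S, S, S, S, S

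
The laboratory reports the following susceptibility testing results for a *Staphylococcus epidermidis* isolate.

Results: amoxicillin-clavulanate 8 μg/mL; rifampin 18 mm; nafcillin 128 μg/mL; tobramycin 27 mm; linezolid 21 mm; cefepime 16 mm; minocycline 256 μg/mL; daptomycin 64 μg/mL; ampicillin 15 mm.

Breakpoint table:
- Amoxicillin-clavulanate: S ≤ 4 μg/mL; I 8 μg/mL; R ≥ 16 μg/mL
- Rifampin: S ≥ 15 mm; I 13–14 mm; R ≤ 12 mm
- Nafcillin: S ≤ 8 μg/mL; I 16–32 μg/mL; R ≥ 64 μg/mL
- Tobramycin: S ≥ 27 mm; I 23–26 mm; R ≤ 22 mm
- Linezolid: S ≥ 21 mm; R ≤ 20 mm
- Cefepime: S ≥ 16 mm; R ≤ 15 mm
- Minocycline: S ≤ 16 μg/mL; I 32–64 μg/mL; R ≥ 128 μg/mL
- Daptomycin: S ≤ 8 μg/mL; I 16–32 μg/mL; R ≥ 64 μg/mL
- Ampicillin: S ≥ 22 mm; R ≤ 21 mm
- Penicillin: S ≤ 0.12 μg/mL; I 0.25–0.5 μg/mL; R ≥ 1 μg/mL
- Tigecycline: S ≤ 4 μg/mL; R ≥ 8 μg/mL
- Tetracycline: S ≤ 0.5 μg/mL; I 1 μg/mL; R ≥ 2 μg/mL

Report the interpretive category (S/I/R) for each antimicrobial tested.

I, S, R, S, S, S, R, R, R

Amoxicillin-clavulanate (8 μg/mL) = 8 μg/mL ⇒ Intermediate
Rifampin (18 mm) ≥ 15 mm ⇒ S
Nafcillin (128 μg/mL) ≥ 64 μg/mL — Resistant
Tobramycin (27 mm) ≥ 27 mm → susceptible
Linezolid 21 mm: ≥ 21 mm → susceptible
Cefepime: 16 mm is ≥ 16 mm ⇒ Susceptible
Minocycline 256 μg/mL: ≥ 128 μg/mL — R
Daptomycin 64 μg/mL: ≥ 64 μg/mL ⇒ R
Ampicillin 15 mm: ≤ 21 mm ⇒ R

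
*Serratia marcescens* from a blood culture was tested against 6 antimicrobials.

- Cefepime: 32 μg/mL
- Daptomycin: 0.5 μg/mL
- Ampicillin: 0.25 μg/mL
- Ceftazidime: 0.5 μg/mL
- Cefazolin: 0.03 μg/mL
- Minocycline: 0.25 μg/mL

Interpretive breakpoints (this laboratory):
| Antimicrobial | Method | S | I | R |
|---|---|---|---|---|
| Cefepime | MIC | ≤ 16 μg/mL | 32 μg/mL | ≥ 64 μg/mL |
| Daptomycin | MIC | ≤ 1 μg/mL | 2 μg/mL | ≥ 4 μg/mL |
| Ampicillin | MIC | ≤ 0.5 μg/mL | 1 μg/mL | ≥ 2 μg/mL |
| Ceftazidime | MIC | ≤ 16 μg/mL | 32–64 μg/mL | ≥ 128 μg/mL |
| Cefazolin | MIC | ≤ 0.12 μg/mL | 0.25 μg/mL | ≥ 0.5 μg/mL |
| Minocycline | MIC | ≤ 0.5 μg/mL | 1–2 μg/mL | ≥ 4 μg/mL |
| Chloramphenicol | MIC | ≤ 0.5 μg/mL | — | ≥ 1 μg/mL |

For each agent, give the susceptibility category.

I, S, S, S, S, S

Cefepime 32 μg/mL: = 32 μg/mL → I
Daptomycin (0.5 μg/mL) ≤ 1 μg/mL — S
Ampicillin (0.25 μg/mL) ≤ 0.5 μg/mL — susceptible
Ceftazidime (0.5 μg/mL) ≤ 16 μg/mL → Susceptible
Cefazolin: 0.03 μg/mL is ≤ 0.12 μg/mL — S
Minocycline (0.25 μg/mL) ≤ 0.5 μg/mL ⇒ Susceptible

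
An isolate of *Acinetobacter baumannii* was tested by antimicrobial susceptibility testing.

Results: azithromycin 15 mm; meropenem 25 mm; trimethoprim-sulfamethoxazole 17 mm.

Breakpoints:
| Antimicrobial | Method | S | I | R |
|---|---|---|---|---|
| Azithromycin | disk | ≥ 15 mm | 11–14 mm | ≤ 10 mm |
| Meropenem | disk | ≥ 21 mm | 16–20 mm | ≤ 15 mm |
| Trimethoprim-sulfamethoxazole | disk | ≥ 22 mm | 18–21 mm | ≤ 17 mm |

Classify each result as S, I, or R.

Azithromycin 15 mm: ≥ 15 mm → Susceptible
Meropenem (25 mm) ≥ 21 mm → S
Trimethoprim-sulfamethoxazole (17 mm) ≤ 17 mm → Resistant

S, S, R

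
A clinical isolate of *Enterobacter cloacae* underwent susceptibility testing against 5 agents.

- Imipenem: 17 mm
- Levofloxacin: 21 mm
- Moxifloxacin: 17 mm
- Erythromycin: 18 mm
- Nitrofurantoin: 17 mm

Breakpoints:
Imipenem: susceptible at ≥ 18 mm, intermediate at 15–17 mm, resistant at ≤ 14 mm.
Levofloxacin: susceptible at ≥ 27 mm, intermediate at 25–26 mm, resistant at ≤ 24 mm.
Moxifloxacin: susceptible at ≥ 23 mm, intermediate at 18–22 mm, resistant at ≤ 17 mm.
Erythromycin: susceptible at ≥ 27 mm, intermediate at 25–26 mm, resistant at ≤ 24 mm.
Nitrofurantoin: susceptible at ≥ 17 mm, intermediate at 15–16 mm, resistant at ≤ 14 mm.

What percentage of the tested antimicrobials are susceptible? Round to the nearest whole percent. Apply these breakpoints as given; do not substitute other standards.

20%

Imipenem (17 mm) in 15–17 mm — Intermediate
Levofloxacin 21 mm: ≤ 24 mm — Resistant
Moxifloxacin: 17 mm is ≤ 17 mm — Resistant
Erythromycin (18 mm) ≤ 24 mm → resistant
Nitrofurantoin 17 mm: ≥ 17 mm — S
Susceptible: 1/5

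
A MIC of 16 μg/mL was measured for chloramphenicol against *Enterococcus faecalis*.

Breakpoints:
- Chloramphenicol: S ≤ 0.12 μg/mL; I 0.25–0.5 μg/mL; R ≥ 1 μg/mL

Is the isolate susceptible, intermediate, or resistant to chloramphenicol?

R

Chloramphenicol 16 μg/mL: ≥ 1 μg/mL ⇒ Resistant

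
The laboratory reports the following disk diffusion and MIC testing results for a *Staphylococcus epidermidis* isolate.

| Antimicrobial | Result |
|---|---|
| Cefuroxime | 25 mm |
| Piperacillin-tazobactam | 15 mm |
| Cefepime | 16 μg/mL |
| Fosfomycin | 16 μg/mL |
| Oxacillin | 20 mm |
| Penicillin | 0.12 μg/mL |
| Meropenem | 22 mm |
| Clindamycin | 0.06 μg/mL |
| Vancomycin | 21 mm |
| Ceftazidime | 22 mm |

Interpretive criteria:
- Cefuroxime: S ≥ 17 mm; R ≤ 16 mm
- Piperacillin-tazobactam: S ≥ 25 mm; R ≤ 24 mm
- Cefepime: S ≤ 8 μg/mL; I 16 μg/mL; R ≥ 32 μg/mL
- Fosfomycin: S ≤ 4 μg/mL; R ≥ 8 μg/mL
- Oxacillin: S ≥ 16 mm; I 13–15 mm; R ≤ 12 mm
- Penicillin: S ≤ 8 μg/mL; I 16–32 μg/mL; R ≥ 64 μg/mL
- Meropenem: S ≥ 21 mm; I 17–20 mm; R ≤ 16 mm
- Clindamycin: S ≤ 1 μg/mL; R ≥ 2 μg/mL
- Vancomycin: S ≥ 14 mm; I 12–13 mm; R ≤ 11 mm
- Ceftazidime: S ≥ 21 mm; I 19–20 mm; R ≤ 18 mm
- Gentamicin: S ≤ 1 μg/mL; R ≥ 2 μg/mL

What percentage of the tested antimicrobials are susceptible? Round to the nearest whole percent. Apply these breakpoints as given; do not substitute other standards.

Cefuroxime (25 mm) ≥ 17 mm ⇒ Susceptible
Piperacillin-tazobactam (15 mm) ≤ 24 mm — Resistant
Cefepime: 16 μg/mL is = 16 μg/mL ⇒ I
Fosfomycin 16 μg/mL: ≥ 8 μg/mL — resistant
Oxacillin: 20 mm is ≥ 16 mm — S
Penicillin (0.12 μg/mL) ≤ 8 μg/mL ⇒ susceptible
Meropenem 22 mm: ≥ 21 mm ⇒ Susceptible
Clindamycin 0.06 μg/mL: ≤ 1 μg/mL ⇒ susceptible
Vancomycin: 21 mm is ≥ 14 mm ⇒ susceptible
Ceftazidime (22 mm) ≥ 21 mm — susceptible
Susceptible: 7/10

70%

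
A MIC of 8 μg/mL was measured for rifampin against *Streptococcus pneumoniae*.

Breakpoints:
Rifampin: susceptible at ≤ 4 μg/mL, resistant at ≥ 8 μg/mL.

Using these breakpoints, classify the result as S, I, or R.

Rifampin: 8 μg/mL is ≥ 8 μg/mL — resistant

R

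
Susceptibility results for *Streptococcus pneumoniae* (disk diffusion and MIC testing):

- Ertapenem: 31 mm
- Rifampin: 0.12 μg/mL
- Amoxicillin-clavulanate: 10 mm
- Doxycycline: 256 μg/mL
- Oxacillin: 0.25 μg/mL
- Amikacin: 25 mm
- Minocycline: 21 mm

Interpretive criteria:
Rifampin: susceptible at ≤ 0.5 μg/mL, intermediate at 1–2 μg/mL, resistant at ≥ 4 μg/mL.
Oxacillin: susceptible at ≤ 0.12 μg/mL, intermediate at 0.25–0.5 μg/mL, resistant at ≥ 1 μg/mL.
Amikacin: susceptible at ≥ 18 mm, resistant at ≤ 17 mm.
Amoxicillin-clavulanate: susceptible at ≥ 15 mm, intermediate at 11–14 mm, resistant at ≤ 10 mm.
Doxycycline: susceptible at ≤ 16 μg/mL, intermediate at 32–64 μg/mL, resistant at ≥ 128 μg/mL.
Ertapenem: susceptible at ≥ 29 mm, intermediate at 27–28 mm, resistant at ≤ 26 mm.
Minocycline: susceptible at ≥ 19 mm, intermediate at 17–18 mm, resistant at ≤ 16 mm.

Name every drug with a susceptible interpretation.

Ertapenem (31 mm) ≥ 29 mm ⇒ susceptible
Rifampin (0.12 μg/mL) ≤ 0.5 μg/mL — Susceptible
Amoxicillin-clavulanate: 10 mm is ≤ 10 mm — R
Doxycycline (256 μg/mL) ≥ 128 μg/mL → Resistant
Oxacillin: 0.25 μg/mL is in 0.25–0.5 μg/mL → I
Amikacin (25 mm) ≥ 18 mm — S
Minocycline: 21 mm is ≥ 19 mm — susceptible

ertapenem, rifampin, amikacin, minocycline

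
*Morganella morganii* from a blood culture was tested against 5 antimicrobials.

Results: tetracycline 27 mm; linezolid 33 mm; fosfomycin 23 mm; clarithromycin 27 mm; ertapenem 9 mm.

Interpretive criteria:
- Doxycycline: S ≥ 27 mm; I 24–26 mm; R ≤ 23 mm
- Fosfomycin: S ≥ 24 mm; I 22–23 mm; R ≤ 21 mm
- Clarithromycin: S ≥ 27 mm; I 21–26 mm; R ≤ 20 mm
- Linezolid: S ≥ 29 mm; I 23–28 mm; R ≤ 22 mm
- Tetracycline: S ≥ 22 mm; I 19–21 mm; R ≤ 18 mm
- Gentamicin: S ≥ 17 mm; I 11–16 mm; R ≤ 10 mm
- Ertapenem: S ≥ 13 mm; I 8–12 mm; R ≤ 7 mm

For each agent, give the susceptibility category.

Tetracycline (27 mm) ≥ 22 mm → Susceptible
Linezolid (33 mm) ≥ 29 mm → S
Fosfomycin 23 mm: in 22–23 mm ⇒ intermediate
Clarithromycin (27 mm) ≥ 27 mm — S
Ertapenem (9 mm) in 8–12 mm → Intermediate

S, S, I, S, I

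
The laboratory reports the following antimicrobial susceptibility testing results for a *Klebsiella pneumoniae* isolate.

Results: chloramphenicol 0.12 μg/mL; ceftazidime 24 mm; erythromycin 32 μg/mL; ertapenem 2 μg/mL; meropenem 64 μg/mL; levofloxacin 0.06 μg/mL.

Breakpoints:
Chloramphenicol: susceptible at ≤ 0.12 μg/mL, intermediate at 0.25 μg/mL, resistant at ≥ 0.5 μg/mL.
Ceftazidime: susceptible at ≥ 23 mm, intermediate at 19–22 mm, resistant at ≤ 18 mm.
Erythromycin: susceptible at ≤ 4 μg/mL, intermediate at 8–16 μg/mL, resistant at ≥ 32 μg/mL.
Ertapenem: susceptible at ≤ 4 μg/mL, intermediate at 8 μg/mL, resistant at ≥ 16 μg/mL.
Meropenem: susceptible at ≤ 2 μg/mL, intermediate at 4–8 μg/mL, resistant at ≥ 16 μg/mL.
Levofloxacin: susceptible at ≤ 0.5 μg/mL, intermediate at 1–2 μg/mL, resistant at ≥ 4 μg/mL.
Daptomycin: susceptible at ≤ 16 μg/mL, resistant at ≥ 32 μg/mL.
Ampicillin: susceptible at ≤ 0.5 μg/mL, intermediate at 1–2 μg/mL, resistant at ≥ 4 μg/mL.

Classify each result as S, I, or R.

S, S, R, S, R, S

Chloramphenicol: 0.12 μg/mL is ≤ 0.12 μg/mL → susceptible
Ceftazidime: 24 mm is ≥ 23 mm — Susceptible
Erythromycin 32 μg/mL: ≥ 32 μg/mL → R
Ertapenem: 2 μg/mL is ≤ 4 μg/mL → S
Meropenem: 64 μg/mL is ≥ 16 μg/mL — Resistant
Levofloxacin 0.06 μg/mL: ≤ 0.5 μg/mL — susceptible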